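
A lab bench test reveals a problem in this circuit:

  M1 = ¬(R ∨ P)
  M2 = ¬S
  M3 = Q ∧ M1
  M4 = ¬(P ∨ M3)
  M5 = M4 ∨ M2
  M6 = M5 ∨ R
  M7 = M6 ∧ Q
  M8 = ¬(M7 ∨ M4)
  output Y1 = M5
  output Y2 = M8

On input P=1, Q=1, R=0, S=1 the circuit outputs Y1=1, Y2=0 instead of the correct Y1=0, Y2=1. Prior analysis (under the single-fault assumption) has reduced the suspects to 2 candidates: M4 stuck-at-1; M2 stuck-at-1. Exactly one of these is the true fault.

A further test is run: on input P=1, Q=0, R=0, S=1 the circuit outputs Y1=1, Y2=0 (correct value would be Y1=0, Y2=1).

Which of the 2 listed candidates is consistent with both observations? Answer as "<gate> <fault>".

M4 stuck-at-1

Evaluate each candidate on input P=1, Q=0, R=0, S=1:
  M4 stuck-at-1: M1=0, M2=0, M3=0, M4=1 [stuck-at-1], M5=1, M6=1, M7=0, M8=0 → Y1=1, Y2=0 — matches
  M2 stuck-at-1: M1=0, M2=1 [stuck-at-1], M3=0, M4=0, M5=1, M6=1, M7=0, M8=1 → Y1=1, Y2=1 — eliminated
Only M4 stuck-at-1 reproduces the observed Y1=1, Y2=0.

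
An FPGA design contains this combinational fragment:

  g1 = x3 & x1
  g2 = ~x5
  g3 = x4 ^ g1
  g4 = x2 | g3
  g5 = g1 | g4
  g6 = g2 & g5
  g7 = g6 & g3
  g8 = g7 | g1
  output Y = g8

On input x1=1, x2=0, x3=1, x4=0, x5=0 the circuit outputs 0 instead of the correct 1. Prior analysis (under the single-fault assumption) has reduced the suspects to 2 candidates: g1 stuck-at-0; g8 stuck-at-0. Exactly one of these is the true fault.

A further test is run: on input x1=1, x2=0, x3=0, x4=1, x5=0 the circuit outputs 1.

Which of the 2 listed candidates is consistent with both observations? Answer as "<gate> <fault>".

g1 stuck-at-0

Evaluate each candidate on input x1=1, x2=0, x3=0, x4=1, x5=0:
  g1 stuck-at-0: g1=0 [stuck-at-0], g2=1, g3=1, g4=1, g5=1, g6=1, g7=1, g8=1 → 1 — matches
  g8 stuck-at-0: g1=0, g2=1, g3=1, g4=1, g5=1, g6=1, g7=1, g8=0 [stuck-at-0] → 0 — eliminated
Only g1 stuck-at-0 reproduces the observed 1.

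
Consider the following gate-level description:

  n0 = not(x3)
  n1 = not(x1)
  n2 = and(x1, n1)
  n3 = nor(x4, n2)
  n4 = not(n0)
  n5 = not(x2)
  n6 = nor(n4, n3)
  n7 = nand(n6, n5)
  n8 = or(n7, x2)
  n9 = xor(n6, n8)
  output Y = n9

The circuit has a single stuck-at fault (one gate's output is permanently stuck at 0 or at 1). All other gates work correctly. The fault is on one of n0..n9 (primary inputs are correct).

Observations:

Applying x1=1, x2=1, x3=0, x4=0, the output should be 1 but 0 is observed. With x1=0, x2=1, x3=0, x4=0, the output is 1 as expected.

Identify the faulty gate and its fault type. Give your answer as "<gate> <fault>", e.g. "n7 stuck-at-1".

Fault-free values for test 1 (x1=1, x2=1, x3=0, x4=0): n0=1, n1=0, n2=0, n3=1, n4=0, n5=0, n6=0, n7=1, n8=1, n9=1, giving Y=1. Observed 0.
Test 1: faults giving observed 0 are {n1 stuck-at-1, n2 stuck-at-1, n3 stuck-at-0, n6 stuck-at-1, n8 stuck-at-0, n9 stuck-at-0}.
Test 2 (x1=0, x2=1, x3=0, x4=0): fault-free n0=1, n1=1, n2=0, n3=1, n4=0, n5=0, n6=0, n7=1, n8=1, n9=1 → 1; observed 1. Eliminates n2 stuck-at-1, n3 stuck-at-0, n6 stuck-at-1, n8 stuck-at-0, n9 stuck-at-0.
Only n1 stuck-at-1 is consistent with every test.

n1 stuck-at-1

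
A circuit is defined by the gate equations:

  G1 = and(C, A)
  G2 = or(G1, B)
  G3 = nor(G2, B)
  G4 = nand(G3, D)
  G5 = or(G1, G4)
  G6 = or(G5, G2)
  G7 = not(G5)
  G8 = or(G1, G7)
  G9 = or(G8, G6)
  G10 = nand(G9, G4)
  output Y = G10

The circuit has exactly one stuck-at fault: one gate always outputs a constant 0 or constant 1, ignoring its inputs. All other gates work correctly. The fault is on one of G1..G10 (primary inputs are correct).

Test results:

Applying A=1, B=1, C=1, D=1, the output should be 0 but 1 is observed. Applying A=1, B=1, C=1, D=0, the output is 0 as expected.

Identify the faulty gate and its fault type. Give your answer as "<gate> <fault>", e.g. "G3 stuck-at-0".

Fault-free values for test 1 (A=1, B=1, C=1, D=1): G1=1, G2=1, G3=0, G4=1, G5=1, G6=1, G7=0, G8=1, G9=1, G10=0, giving Y=0. Observed 1.
Test 1: faults giving observed 1 are {G3 stuck-at-1, G4 stuck-at-0, G9 stuck-at-0, G10 stuck-at-1}.
Test 2 (A=1, B=1, C=1, D=0): fault-free G1=1, G2=1, G3=0, G4=1, G5=1, G6=1, G7=0, G8=1, G9=1, G10=0 → 0; observed 0. Eliminates G4 stuck-at-0, G9 stuck-at-0, G10 stuck-at-1.
Only G3 stuck-at-1 is consistent with every test.

G3 stuck-at-1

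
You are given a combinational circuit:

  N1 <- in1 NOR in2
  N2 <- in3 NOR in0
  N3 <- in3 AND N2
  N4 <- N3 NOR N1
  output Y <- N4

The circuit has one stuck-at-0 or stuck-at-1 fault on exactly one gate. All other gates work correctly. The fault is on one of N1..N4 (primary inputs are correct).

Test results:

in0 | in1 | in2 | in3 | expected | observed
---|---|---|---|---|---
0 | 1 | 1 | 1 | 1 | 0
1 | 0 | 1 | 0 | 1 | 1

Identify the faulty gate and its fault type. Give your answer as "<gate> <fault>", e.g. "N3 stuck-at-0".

N2 stuck-at-1

Fault-free values for test 1 (in0=0, in1=1, in2=1, in3=1): N1=0, N2=0, N3=0, N4=1, giving Y=1. Observed 0.
Test 1: faults giving observed 0 are {N1 stuck-at-1, N2 stuck-at-1, N3 stuck-at-1, N4 stuck-at-0}.
Test 2 (in0=1, in1=0, in2=1, in3=0): fault-free N1=0, N2=0, N3=0, N4=1 → 1; observed 1. Eliminates N1 stuck-at-1, N3 stuck-at-1, N4 stuck-at-0.
Only N2 stuck-at-1 is consistent with every test.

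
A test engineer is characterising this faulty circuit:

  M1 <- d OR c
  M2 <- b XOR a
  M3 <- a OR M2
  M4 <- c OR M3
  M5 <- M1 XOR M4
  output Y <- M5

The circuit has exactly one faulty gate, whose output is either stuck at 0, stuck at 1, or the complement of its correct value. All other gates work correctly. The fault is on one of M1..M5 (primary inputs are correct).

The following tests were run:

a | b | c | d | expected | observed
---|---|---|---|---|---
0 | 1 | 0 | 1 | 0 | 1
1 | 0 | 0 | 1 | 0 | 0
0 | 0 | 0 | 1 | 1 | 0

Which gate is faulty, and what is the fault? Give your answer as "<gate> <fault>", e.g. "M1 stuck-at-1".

M2 inverted output

Fault-free values for test 1 (a=0, b=1, c=0, d=1): M1=1, M2=1, M3=1, M4=1, M5=0, giving Y=0. Observed 1.
Test 1: faults giving observed 1 are {M1 stuck-at-0, M1 inverted output, M2 stuck-at-0, M2 inverted output, M3 stuck-at-0, M3 inverted output, M4 stuck-at-0, M4 inverted output, M5 stuck-at-1, M5 inverted output}.
Test 2 (a=1, b=0, c=0, d=1): fault-free M1=1, M2=1, M3=1, M4=1, M5=0 → 0; observed 0. Eliminates M1 stuck-at-0, M1 inverted output, M3 stuck-at-0, M3 inverted output, M4 stuck-at-0, M4 inverted output, M5 stuck-at-1, M5 inverted output.
Test 3 (a=0, b=0, c=0, d=1): fault-free M1=1, M2=0, M3=0, M4=0, M5=1 → 1; observed 0. Eliminates M2 stuck-at-0.
Only M2 inverted output is consistent with every test.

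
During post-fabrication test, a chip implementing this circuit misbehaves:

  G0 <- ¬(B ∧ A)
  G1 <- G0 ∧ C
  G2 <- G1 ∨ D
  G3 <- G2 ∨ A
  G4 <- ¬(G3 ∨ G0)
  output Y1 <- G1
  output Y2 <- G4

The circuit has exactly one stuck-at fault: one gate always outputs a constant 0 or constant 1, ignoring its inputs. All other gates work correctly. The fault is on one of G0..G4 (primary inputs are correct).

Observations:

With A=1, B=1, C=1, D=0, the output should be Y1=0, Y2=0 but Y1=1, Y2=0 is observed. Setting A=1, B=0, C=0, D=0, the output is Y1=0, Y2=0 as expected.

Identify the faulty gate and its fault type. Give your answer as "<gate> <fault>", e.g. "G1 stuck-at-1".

Fault-free values for test 1 (A=1, B=1, C=1, D=0): G0=0, G1=0, G2=0, G3=1, G4=0, giving Y1=0, Y2=0. Observed Y1=1, Y2=0.
Test 1: faults giving observed Y1=1, Y2=0 are {G0 stuck-at-1, G1 stuck-at-1}.
Test 2 (A=1, B=0, C=0, D=0): fault-free G0=1, G1=0, G2=0, G3=1, G4=0 → Y1=0, Y2=0; observed Y1=0, Y2=0. Eliminates G1 stuck-at-1.
Only G0 stuck-at-1 is consistent with every test.

G0 stuck-at-1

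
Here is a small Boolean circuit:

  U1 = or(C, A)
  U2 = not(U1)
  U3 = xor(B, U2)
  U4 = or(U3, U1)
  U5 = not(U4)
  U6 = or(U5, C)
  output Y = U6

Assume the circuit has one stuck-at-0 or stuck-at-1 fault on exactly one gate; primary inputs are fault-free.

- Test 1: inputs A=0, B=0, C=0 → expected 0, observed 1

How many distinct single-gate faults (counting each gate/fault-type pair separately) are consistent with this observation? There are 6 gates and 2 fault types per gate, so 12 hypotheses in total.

Fault-free: U1=0, U2=1, U3=1, U4=1, U5=0, U6=0 → 0. Observed 1.
  U1 stuck-at-0: output 0 ✗
  U1 stuck-at-1: output 0 ✗
  U2 stuck-at-0: output 1 ✓
  U2 stuck-at-1: output 0 ✗
  U3 stuck-at-0: output 1 ✓
  U3 stuck-at-1: output 0 ✗
  U4 stuck-at-0: output 1 ✓
  U4 stuck-at-1: output 0 ✗
  U5 stuck-at-0: output 0 ✗
  U5 stuck-at-1: output 1 ✓
  U6 stuck-at-0: output 0 ✗
  U6 stuck-at-1: output 1 ✓
Consistent faults: {U2 stuck-at-0, U3 stuck-at-0, U4 stuck-at-0, U5 stuck-at-1, U6 stuck-at-1} — 5 in all.

5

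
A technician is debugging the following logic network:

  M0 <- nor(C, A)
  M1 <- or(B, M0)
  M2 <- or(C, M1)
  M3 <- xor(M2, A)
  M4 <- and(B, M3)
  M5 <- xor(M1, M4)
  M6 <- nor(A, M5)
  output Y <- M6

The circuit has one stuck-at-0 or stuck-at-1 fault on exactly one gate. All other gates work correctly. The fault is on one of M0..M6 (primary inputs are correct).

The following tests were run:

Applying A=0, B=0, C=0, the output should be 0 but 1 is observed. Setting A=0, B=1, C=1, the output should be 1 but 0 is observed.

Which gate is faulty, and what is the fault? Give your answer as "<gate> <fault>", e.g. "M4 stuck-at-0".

Fault-free values for test 1 (A=0, B=0, C=0): M0=1, M1=1, M2=1, M3=1, M4=0, M5=1, M6=0, giving Y=0. Observed 1.
Test 1: faults giving observed 1 are {M0 stuck-at-0, M1 stuck-at-0, M4 stuck-at-1, M5 stuck-at-0, M6 stuck-at-1}.
Test 2 (A=0, B=1, C=1): fault-free M0=0, M1=1, M2=1, M3=1, M4=1, M5=0, M6=1 → 1; observed 0. Eliminates M0 stuck-at-0, M4 stuck-at-1, M5 stuck-at-0, M6 stuck-at-1.
Only M1 stuck-at-0 is consistent with every test.

M1 stuck-at-0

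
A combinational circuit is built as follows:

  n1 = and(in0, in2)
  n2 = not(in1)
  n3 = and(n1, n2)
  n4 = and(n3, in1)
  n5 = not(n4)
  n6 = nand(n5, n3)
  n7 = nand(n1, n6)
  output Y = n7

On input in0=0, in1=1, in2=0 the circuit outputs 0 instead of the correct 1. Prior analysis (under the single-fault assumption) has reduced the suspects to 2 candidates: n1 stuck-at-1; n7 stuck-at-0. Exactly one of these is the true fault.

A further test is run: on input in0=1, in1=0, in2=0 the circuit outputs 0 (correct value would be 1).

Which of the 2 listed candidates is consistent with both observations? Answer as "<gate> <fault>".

n7 stuck-at-0

Evaluate each candidate on input in0=1, in1=0, in2=0:
  n1 stuck-at-1: n1=1 [stuck-at-1], n2=1, n3=1, n4=0, n5=1, n6=0, n7=1 → 1 — eliminated
  n7 stuck-at-0: n1=0, n2=1, n3=0, n4=0, n5=1, n6=1, n7=0 [stuck-at-0] → 0 — matches
Only n7 stuck-at-0 reproduces the observed 0.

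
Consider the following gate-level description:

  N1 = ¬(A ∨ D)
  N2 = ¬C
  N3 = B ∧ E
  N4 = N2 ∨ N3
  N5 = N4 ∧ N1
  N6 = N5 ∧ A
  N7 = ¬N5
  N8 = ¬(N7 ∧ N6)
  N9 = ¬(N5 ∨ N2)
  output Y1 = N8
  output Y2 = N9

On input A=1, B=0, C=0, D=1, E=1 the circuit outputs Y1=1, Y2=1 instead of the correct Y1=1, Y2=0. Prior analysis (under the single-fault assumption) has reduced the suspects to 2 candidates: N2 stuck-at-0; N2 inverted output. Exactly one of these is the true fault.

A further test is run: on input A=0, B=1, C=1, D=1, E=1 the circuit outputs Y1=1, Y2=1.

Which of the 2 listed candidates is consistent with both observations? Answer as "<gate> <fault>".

Evaluate each candidate on input A=0, B=1, C=1, D=1, E=1:
  N2 stuck-at-0: N1=0, N2=0 [stuck-at-0], N3=1, N4=1, N5=0, N6=0, N7=1, N8=1, N9=1 → Y1=1, Y2=1 — matches
  N2 inverted output: N1=0, N2=1 [inverted output], N3=1, N4=1, N5=0, N6=0, N7=1, N8=1, N9=0 → Y1=1, Y2=0 — eliminated
Only N2 stuck-at-0 reproduces the observed Y1=1, Y2=1.

N2 stuck-at-0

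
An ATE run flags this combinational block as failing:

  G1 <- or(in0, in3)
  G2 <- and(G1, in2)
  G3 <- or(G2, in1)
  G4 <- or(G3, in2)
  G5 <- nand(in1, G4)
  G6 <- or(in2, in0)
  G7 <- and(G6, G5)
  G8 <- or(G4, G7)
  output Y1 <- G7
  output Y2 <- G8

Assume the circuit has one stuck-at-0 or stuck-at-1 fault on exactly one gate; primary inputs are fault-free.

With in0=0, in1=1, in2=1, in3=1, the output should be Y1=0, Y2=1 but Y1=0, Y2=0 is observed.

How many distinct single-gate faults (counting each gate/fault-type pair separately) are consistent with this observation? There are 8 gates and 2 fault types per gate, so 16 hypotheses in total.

1

Fault-free: G1=1, G2=1, G3=1, G4=1, G5=0, G6=1, G7=0, G8=1 → Y1=0, Y2=1. Observed Y1=0, Y2=0.
  G1: none of the 2 fault types match ✗
  G2: none of the 2 fault types match ✗
  G3: none of the 2 fault types match ✗
  G4: none of the 2 fault types match ✗
  G5: none of the 2 fault types match ✗
  G6: none of the 2 fault types match ✗
  G7: none of the 2 fault types match ✗
  G8: stuck-at-0 ✓; others ✗
Consistent faults: {G8 stuck-at-0} — 1 in all.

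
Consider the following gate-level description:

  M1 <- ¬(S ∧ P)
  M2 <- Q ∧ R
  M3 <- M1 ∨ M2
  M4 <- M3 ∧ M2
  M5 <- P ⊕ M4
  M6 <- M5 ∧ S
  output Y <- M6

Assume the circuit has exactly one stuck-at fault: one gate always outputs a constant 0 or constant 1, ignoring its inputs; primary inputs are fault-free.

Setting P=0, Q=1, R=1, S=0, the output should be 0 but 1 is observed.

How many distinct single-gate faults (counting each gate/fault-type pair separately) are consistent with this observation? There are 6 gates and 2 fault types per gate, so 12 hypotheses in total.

Fault-free: M1=1, M2=1, M3=1, M4=1, M5=1, M6=0 → 0. Observed 1.
  M1 stuck-at-0: output 0 ✗
  M1 stuck-at-1: output 0 ✗
  M2 stuck-at-0: output 0 ✗
  M2 stuck-at-1: output 0 ✗
  M3 stuck-at-0: output 0 ✗
  M3 stuck-at-1: output 0 ✗
  M4 stuck-at-0: output 0 ✗
  M4 stuck-at-1: output 0 ✗
  M5 stuck-at-0: output 0 ✗
  M5 stuck-at-1: output 0 ✗
  M6 stuck-at-0: output 0 ✗
  M6 stuck-at-1: output 1 ✓
Consistent faults: {M6 stuck-at-1} — 1 in all.

1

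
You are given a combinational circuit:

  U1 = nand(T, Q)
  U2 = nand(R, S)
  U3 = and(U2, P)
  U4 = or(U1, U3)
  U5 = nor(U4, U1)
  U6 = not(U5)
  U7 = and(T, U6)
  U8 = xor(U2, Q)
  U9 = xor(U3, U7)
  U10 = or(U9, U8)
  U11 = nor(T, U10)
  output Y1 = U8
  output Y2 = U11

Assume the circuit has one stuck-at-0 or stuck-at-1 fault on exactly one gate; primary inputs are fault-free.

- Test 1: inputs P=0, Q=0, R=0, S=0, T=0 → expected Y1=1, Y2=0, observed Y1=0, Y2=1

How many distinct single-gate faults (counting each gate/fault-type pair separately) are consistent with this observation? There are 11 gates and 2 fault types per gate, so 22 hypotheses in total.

2

Fault-free: U1=1, U2=1, U3=0, U4=1, U5=0, U6=1, U7=0, U8=1, U9=0, U10=1, U11=0 → Y1=1, Y2=0. Observed Y1=0, Y2=1.
  U1: none of the 2 fault types match ✗
  U2: stuck-at-0 ✓; others ✗
  U3: none of the 2 fault types match ✗
  U4: none of the 2 fault types match ✗
  U5: none of the 2 fault types match ✗
  U6: none of the 2 fault types match ✗
  U7: none of the 2 fault types match ✗
  U8: stuck-at-0 ✓; others ✗
  U9: none of the 2 fault types match ✗
  U10: none of the 2 fault types match ✗
  U11: none of the 2 fault types match ✗
Consistent faults: {U2 stuck-at-0, U8 stuck-at-0} — 2 in all.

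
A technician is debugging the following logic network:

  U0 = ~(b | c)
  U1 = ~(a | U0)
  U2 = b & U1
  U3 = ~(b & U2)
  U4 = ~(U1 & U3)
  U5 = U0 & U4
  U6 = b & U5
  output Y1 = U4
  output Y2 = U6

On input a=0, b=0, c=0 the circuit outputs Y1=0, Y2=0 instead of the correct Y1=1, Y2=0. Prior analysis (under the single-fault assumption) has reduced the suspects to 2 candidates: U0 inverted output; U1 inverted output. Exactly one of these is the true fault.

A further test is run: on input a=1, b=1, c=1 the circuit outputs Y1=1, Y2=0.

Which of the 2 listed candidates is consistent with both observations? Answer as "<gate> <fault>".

U1 inverted output

Evaluate each candidate on input a=1, b=1, c=1:
  U0 inverted output: U0=1 [inverted output], U1=0, U2=0, U3=1, U4=1, U5=1, U6=1 → Y1=1, Y2=1 — eliminated
  U1 inverted output: U0=0, U1=1 [inverted output], U2=1, U3=0, U4=1, U5=0, U6=0 → Y1=1, Y2=0 — matches
Only U1 inverted output reproduces the observed Y1=1, Y2=0.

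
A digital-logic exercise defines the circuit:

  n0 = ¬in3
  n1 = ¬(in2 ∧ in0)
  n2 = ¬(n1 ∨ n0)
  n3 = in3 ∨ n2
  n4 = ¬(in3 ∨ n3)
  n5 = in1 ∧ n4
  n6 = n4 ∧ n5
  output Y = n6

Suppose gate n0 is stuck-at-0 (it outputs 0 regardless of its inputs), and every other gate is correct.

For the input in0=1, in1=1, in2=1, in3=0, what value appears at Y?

0

Propagate with n0 forced: n0=0 [stuck-at-0], n1=0, n2=1, n3=1, n4=0, n5=0, n6=0.
So Y = 0. (Without the fault it would be 1.)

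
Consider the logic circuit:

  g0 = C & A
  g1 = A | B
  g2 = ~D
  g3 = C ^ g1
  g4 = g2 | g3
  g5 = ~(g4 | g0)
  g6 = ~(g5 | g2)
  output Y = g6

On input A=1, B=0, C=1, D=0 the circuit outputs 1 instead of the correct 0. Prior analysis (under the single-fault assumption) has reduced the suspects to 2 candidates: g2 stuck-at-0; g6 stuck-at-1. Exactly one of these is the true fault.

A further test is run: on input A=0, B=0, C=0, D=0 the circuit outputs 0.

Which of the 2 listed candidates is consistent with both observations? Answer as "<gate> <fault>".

g2 stuck-at-0

Evaluate each candidate on input A=0, B=0, C=0, D=0:
  g2 stuck-at-0: g0=0, g1=0, g2=0 [stuck-at-0], g3=0, g4=0, g5=1, g6=0 → 0 — matches
  g6 stuck-at-1: g0=0, g1=0, g2=1, g3=0, g4=1, g5=0, g6=1 [stuck-at-1] → 1 — eliminated
Only g2 stuck-at-0 reproduces the observed 0.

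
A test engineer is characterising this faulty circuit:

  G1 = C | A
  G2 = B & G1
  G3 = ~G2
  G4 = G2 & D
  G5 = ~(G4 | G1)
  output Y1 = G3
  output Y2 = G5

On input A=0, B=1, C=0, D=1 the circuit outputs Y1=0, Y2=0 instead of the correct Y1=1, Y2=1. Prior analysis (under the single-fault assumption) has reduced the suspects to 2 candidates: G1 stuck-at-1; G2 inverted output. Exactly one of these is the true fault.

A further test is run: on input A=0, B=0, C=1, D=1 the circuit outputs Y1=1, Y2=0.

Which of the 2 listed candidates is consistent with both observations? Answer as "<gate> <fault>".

G1 stuck-at-1

Evaluate each candidate on input A=0, B=0, C=1, D=1:
  G1 stuck-at-1: G1=1 [stuck-at-1], G2=0, G3=1, G4=0, G5=0 → Y1=1, Y2=0 — matches
  G2 inverted output: G1=1, G2=1 [inverted output], G3=0, G4=1, G5=0 → Y1=0, Y2=0 — eliminated
Only G1 stuck-at-1 reproduces the observed Y1=1, Y2=0.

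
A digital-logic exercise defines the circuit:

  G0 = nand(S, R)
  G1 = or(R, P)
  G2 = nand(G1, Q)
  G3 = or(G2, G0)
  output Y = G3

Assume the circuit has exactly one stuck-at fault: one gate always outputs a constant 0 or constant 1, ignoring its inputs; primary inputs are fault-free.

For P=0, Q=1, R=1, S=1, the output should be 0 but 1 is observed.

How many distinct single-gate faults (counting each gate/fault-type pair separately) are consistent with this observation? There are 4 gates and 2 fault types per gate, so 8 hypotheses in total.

4

Fault-free: G0=0, G1=1, G2=0, G3=0 → 0. Observed 1.
  G0 stuck-at-0: output 0 ✗
  G0 stuck-at-1: output 1 ✓
  G1 stuck-at-0: output 1 ✓
  G1 stuck-at-1: output 0 ✗
  G2 stuck-at-0: output 0 ✗
  G2 stuck-at-1: output 1 ✓
  G3 stuck-at-0: output 0 ✗
  G3 stuck-at-1: output 1 ✓
Consistent faults: {G0 stuck-at-1, G1 stuck-at-0, G2 stuck-at-1, G3 stuck-at-1} — 4 in all.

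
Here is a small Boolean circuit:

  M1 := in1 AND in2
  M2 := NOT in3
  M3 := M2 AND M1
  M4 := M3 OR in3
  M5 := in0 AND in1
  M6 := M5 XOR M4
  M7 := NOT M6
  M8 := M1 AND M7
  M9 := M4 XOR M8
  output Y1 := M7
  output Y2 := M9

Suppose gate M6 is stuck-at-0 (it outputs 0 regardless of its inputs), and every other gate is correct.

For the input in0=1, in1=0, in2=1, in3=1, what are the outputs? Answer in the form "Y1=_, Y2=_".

Propagate with M6 forced: M1=0, M2=0, M3=0, M4=1, M5=0, M6=0 [stuck-at-0], M7=1, M8=0, M9=1.
So the outputs are Y1=1, Y2=1. (Without the fault they would be Y1=0, Y2=1.)

Y1=1, Y2=1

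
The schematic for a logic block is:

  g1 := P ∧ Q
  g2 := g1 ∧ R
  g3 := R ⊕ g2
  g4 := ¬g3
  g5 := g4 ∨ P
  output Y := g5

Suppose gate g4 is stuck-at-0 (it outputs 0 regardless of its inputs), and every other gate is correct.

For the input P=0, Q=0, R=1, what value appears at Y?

Propagate with g4 forced: g1=0, g2=0, g3=1, g4=0 [stuck-at-0], g5=0.
So Y = 0. (Same as the fault-free value — the fault is masked on this input.)

0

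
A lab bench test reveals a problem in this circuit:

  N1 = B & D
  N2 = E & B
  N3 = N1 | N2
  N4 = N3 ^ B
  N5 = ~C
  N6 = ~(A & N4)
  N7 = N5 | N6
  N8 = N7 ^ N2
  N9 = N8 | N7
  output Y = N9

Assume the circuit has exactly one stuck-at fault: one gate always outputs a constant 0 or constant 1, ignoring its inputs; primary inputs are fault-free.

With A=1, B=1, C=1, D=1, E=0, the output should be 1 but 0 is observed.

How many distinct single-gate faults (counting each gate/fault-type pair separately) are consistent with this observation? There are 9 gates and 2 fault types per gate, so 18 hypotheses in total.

Fault-free: N1=1, N2=0, N3=1, N4=0, N5=0, N6=1, N7=1, N8=1, N9=1 → 1. Observed 0.
  N1: stuck-at-0 ✓; others ✗
  N2: none of the 2 fault types match ✗
  N3: stuck-at-0 ✓; others ✗
  N4: stuck-at-1 ✓; others ✗
  N5: none of the 2 fault types match ✗
  N6: stuck-at-0 ✓; others ✗
  N7: stuck-at-0 ✓; others ✗
  N8: none of the 2 fault types match ✗
  N9: stuck-at-0 ✓; others ✗
Consistent faults: {N1 stuck-at-0, N3 stuck-at-0, N4 stuck-at-1, N6 stuck-at-0, N7 stuck-at-0, N9 stuck-at-0} — 6 in all.

6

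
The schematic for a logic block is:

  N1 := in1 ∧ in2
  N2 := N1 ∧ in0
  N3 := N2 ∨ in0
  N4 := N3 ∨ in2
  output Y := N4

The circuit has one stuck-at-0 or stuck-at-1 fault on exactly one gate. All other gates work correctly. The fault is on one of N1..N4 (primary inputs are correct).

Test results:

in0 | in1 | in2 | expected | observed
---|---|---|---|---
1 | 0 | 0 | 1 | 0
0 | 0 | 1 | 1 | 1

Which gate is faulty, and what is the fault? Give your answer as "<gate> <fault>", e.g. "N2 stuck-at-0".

N3 stuck-at-0

Fault-free values for test 1 (in0=1, in1=0, in2=0): N1=0, N2=0, N3=1, N4=1, giving Y=1. Observed 0.
Test 1: faults giving observed 0 are {N3 stuck-at-0, N4 stuck-at-0}.
Test 2 (in0=0, in1=0, in2=1): fault-free N1=0, N2=0, N3=0, N4=1 → 1; observed 1. Eliminates N4 stuck-at-0.
Only N3 stuck-at-0 is consistent with every test.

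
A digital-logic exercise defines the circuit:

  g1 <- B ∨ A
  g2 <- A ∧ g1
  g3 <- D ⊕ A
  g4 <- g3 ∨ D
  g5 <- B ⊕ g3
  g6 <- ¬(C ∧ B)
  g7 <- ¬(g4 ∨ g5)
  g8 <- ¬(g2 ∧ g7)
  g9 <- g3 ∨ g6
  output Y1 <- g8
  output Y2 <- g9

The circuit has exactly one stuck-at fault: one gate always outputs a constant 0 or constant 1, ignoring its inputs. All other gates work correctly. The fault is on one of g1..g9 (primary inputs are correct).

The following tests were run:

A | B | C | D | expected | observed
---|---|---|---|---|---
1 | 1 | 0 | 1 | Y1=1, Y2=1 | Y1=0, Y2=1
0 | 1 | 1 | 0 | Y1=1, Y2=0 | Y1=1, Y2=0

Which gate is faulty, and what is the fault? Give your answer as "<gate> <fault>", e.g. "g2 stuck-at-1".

g7 stuck-at-1

Fault-free values for test 1 (A=1, B=1, C=0, D=1): g1=1, g2=1, g3=0, g4=1, g5=1, g6=1, g7=0, g8=1, g9=1, giving Y1=1, Y2=1. Observed Y1=0, Y2=1.
Test 1: faults giving observed Y1=0, Y2=1 are {g7 stuck-at-1, g8 stuck-at-0}.
Test 2 (A=0, B=1, C=1, D=0): fault-free g1=1, g2=0, g3=0, g4=0, g5=1, g6=0, g7=0, g8=1, g9=0 → Y1=1, Y2=0; observed Y1=1, Y2=0. Eliminates g8 stuck-at-0.
Only g7 stuck-at-1 is consistent with every test.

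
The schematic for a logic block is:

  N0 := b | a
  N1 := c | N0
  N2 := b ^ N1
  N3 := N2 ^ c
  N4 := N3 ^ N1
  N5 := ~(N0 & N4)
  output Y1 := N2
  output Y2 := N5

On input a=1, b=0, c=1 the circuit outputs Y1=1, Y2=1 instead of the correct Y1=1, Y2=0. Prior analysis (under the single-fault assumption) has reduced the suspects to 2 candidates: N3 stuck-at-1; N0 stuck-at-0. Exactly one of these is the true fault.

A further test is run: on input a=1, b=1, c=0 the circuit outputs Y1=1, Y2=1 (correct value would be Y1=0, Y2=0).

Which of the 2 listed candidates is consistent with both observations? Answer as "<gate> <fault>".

N0 stuck-at-0

Evaluate each candidate on input a=1, b=1, c=0:
  N3 stuck-at-1: N0=1, N1=1, N2=0, N3=1 [stuck-at-1], N4=0, N5=1 → Y1=0, Y2=1 — eliminated
  N0 stuck-at-0: N0=0 [stuck-at-0], N1=0, N2=1, N3=1, N4=1, N5=1 → Y1=1, Y2=1 — matches
Only N0 stuck-at-0 reproduces the observed Y1=1, Y2=1.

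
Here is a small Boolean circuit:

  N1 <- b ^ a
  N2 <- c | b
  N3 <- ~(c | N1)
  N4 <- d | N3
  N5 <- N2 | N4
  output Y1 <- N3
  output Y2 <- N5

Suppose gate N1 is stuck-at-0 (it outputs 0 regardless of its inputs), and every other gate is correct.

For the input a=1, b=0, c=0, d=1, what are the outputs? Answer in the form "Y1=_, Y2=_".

Propagate with N1 forced: N1=0 [stuck-at-0], N2=0, N3=1, N4=1, N5=1.
So the outputs are Y1=1, Y2=1. (Without the fault they would be Y1=0, Y2=1.)

Y1=1, Y2=1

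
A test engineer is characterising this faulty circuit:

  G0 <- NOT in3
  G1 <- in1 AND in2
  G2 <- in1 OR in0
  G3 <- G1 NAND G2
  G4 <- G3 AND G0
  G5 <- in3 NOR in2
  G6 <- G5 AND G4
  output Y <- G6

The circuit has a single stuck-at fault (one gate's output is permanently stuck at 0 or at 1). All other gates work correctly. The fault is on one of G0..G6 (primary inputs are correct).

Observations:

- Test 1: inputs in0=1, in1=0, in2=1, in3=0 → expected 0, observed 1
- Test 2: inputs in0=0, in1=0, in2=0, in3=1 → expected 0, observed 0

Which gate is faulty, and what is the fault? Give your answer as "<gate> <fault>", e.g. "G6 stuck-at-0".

Fault-free values for test 1 (in0=1, in1=0, in2=1, in3=0): G0=1, G1=0, G2=1, G3=1, G4=1, G5=0, G6=0, giving Y=0. Observed 1.
Test 1: faults giving observed 1 are {G5 stuck-at-1, G6 stuck-at-1}.
Test 2 (in0=0, in1=0, in2=0, in3=1): fault-free G0=0, G1=0, G2=0, G3=1, G4=0, G5=0, G6=0 → 0; observed 0. Eliminates G6 stuck-at-1.
Only G5 stuck-at-1 is consistent with every test.

G5 stuck-at-1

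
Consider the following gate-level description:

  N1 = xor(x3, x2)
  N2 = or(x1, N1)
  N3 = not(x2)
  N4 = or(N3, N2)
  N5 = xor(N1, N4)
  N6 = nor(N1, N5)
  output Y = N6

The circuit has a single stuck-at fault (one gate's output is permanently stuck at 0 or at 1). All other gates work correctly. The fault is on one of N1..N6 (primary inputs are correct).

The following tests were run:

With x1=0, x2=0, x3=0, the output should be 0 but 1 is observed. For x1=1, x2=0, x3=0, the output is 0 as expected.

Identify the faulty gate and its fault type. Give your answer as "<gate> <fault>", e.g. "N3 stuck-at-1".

Fault-free values for test 1 (x1=0, x2=0, x3=0): N1=0, N2=0, N3=1, N4=1, N5=1, N6=0, giving Y=0. Observed 1.
Test 1: faults giving observed 1 are {N3 stuck-at-0, N4 stuck-at-0, N5 stuck-at-0, N6 stuck-at-1}.
Test 2 (x1=1, x2=0, x3=0): fault-free N1=0, N2=1, N3=1, N4=1, N5=1, N6=0 → 0; observed 0. Eliminates N4 stuck-at-0, N5 stuck-at-0, N6 stuck-at-1.
Only N3 stuck-at-0 is consistent with every test.

N3 stuck-at-0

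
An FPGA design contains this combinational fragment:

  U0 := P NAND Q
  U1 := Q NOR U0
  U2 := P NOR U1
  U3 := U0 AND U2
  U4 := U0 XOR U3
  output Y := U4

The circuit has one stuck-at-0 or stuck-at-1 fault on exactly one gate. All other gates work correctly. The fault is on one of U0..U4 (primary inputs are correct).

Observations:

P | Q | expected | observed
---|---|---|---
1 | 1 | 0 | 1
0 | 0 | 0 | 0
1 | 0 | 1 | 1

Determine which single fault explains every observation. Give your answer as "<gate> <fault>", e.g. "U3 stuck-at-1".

U0 stuck-at-1

Fault-free values for test 1 (P=1, Q=1): U0=0, U1=0, U2=0, U3=0, U4=0, giving Y=0. Observed 1.
Test 1: faults giving observed 1 are {U0 stuck-at-1, U3 stuck-at-1, U4 stuck-at-1}.
Test 2 (P=0, Q=0): fault-free U0=1, U1=0, U2=1, U3=1, U4=0 → 0; observed 0. Eliminates U4 stuck-at-1.
Test 3 (P=1, Q=0): fault-free U0=1, U1=0, U2=0, U3=0, U4=1 → 1; observed 1. Eliminates U3 stuck-at-1.
Only U0 stuck-at-1 is consistent with every test.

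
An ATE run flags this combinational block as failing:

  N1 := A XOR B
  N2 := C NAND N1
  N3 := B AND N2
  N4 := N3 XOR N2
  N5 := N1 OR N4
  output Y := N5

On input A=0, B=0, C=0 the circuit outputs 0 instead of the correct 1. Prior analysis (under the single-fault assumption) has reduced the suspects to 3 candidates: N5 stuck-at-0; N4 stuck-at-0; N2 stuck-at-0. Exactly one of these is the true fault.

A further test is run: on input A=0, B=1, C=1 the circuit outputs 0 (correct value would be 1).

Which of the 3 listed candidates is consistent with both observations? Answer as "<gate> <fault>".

N5 stuck-at-0

Evaluate each candidate on input A=0, B=1, C=1:
  N5 stuck-at-0: N1=1, N2=0, N3=0, N4=0, N5=0 [stuck-at-0] → 0 — matches
  N4 stuck-at-0: N1=1, N2=0, N3=0, N4=0 [stuck-at-0], N5=1 → 1 — eliminated
  N2 stuck-at-0: N1=1, N2=0 [stuck-at-0], N3=0, N4=0, N5=1 → 1 — eliminated
Only N5 stuck-at-0 reproduces the observed 0.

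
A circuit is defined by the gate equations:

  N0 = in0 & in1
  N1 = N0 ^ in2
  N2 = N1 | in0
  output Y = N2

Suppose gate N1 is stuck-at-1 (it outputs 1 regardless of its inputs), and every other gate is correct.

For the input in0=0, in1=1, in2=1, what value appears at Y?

Propagate with N1 forced: N0=0, N1=1 [stuck-at-1], N2=1.
So Y = 1. (Same as the fault-free value — the fault is masked on this input.)

1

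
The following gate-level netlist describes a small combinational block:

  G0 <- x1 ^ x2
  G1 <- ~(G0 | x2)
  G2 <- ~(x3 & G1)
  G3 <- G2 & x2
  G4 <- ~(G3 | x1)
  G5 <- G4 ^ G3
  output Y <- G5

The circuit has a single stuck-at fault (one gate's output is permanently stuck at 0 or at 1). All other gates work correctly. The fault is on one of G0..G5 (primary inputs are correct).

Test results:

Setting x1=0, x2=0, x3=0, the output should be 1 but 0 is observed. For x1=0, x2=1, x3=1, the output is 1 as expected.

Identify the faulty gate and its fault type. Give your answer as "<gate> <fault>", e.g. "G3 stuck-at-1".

G4 stuck-at-0

Fault-free values for test 1 (x1=0, x2=0, x3=0): G0=0, G1=1, G2=1, G3=0, G4=1, G5=1, giving Y=1. Observed 0.
Test 1: faults giving observed 0 are {G4 stuck-at-0, G5 stuck-at-0}.
Test 2 (x1=0, x2=1, x3=1): fault-free G0=1, G1=0, G2=1, G3=1, G4=0, G5=1 → 1; observed 1. Eliminates G5 stuck-at-0.
Only G4 stuck-at-0 is consistent with every test.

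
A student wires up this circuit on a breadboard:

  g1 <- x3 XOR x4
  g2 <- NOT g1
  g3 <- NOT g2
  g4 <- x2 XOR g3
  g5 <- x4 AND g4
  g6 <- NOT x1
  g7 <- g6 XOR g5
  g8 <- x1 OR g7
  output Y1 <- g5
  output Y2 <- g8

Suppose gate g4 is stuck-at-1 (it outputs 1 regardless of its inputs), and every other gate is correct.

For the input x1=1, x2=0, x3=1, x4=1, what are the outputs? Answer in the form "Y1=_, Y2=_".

Y1=1, Y2=1

Propagate with g4 forced: g1=0, g2=1, g3=0, g4=1 [stuck-at-1], g5=1, g6=0, g7=1, g8=1.
So the outputs are Y1=1, Y2=1. (Without the fault they would be Y1=0, Y2=1.)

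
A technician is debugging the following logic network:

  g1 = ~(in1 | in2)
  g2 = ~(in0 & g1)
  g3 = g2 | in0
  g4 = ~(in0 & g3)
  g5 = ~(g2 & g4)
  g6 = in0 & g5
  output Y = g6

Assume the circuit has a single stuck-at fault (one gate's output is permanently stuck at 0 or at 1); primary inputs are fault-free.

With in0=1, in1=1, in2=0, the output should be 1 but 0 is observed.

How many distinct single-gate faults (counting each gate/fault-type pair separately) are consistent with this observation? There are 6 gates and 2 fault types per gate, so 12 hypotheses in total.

4

Fault-free: g1=0, g2=1, g3=1, g4=0, g5=1, g6=1 → 1. Observed 0.
  g1 stuck-at-0: output 1 ✗
  g1 stuck-at-1: output 1 ✗
  g2 stuck-at-0: output 1 ✗
  g2 stuck-at-1: output 1 ✗
  g3 stuck-at-0: output 0 ✓
  g3 stuck-at-1: output 1 ✗
  g4 stuck-at-0: output 1 ✗
  g4 stuck-at-1: output 0 ✓
  g5 stuck-at-0: output 0 ✓
  g5 stuck-at-1: output 1 ✗
  g6 stuck-at-0: output 0 ✓
  g6 stuck-at-1: output 1 ✗
Consistent faults: {g3 stuck-at-0, g4 stuck-at-1, g5 stuck-at-0, g6 stuck-at-0} — 4 in all.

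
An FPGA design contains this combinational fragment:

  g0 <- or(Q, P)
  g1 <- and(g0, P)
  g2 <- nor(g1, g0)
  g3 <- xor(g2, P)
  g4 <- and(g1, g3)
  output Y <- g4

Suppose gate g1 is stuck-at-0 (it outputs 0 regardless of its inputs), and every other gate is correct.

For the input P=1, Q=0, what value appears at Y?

Propagate with g1 forced: g0=1, g1=0 [stuck-at-0], g2=0, g3=1, g4=0.
So Y = 0. (Without the fault it would be 1.)

0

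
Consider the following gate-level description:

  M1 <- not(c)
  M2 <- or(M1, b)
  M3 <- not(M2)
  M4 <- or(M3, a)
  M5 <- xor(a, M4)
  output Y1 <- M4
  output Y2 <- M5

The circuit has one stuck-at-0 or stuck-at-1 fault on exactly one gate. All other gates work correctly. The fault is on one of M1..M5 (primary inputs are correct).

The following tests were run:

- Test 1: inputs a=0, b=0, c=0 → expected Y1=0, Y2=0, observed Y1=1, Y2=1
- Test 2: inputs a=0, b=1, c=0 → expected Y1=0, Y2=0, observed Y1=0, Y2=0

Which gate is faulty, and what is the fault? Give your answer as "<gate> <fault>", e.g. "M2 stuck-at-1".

M1 stuck-at-0

Fault-free values for test 1 (a=0, b=0, c=0): M1=1, M2=1, M3=0, M4=0, M5=0, giving Y1=0, Y2=0. Observed Y1=1, Y2=1.
Test 1: faults giving observed Y1=1, Y2=1 are {M1 stuck-at-0, M2 stuck-at-0, M3 stuck-at-1, M4 stuck-at-1}.
Test 2 (a=0, b=1, c=0): fault-free M1=1, M2=1, M3=0, M4=0, M5=0 → Y1=0, Y2=0; observed Y1=0, Y2=0. Eliminates M2 stuck-at-0, M3 stuck-at-1, M4 stuck-at-1.
Only M1 stuck-at-0 is consistent with every test.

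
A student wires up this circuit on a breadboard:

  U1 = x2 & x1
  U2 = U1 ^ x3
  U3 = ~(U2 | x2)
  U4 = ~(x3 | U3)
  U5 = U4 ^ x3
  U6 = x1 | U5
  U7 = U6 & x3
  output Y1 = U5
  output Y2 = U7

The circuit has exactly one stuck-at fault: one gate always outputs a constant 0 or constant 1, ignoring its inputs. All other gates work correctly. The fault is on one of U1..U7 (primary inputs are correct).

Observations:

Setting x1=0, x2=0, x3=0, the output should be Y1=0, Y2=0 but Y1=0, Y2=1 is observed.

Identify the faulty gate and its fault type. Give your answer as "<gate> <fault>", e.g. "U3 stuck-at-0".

Fault-free values for test 1 (x1=0, x2=0, x3=0): U1=0, U2=0, U3=1, U4=0, U5=0, U6=0, U7=0, giving Y1=0, Y2=0. Observed Y1=0, Y2=1.
Test 1: faults giving observed Y1=0, Y2=1 are {U7 stuck-at-1}.
Only U7 stuck-at-1 is consistent with every test.

U7 stuck-at-1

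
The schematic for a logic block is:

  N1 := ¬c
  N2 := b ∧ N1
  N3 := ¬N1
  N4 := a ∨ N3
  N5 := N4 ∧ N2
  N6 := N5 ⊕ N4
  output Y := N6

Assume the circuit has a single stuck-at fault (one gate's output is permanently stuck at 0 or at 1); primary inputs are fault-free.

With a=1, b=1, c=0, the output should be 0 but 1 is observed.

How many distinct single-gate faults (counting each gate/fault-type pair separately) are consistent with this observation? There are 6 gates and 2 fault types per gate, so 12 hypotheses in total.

Fault-free: N1=1, N2=1, N3=0, N4=1, N5=1, N6=0 → 0. Observed 1.
  N1 stuck-at-0: output 1 ✓
  N1 stuck-at-1: output 0 ✗
  N2 stuck-at-0: output 1 ✓
  N2 stuck-at-1: output 0 ✗
  N3 stuck-at-0: output 0 ✗
  N3 stuck-at-1: output 0 ✗
  N4 stuck-at-0: output 0 ✗
  N4 stuck-at-1: output 0 ✗
  N5 stuck-at-0: output 1 ✓
  N5 stuck-at-1: output 0 ✗
  N6 stuck-at-0: output 0 ✗
  N6 stuck-at-1: output 1 ✓
Consistent faults: {N1 stuck-at-0, N2 stuck-at-0, N5 stuck-at-0, N6 stuck-at-1} — 4 in all.

4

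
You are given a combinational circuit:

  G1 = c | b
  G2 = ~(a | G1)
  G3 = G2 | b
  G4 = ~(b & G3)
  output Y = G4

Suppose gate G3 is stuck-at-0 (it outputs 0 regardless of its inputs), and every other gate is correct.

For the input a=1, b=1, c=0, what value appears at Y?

1

Propagate with G3 forced: G1=1, G2=0, G3=0 [stuck-at-0], G4=1.
So Y = 1. (Without the fault it would be 0.)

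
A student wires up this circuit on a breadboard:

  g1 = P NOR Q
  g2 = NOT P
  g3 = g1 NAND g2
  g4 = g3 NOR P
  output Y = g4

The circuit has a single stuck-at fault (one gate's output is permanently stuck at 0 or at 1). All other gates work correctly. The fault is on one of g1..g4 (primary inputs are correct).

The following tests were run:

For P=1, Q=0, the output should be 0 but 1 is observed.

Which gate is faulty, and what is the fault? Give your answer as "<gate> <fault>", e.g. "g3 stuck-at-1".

Fault-free values for test 1 (P=1, Q=0): g1=0, g2=0, g3=1, g4=0, giving Y=0. Observed 1.
Test 1: faults giving observed 1 are {g4 stuck-at-1}.
Only g4 stuck-at-1 is consistent with every test.

g4 stuck-at-1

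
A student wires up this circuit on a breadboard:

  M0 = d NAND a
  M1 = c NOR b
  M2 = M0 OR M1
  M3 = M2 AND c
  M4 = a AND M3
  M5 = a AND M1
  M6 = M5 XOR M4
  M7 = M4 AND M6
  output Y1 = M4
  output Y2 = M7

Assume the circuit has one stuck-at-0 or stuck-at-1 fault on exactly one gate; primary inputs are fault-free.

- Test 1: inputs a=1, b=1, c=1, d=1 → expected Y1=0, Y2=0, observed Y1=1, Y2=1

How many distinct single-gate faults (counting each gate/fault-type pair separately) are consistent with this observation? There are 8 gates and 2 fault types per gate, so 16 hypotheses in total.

4

Fault-free: M0=0, M1=0, M2=0, M3=0, M4=0, M5=0, M6=0, M7=0 → Y1=0, Y2=0. Observed Y1=1, Y2=1.
  M0: stuck-at-1 ✓; others ✗
  M1: none of the 2 fault types match ✗
  M2: stuck-at-1 ✓; others ✗
  M3: stuck-at-1 ✓; others ✗
  M4: stuck-at-1 ✓; others ✗
  M5: none of the 2 fault types match ✗
  M6: none of the 2 fault types match ✗
  M7: none of the 2 fault types match ✗
Consistent faults: {M0 stuck-at-1, M2 stuck-at-1, M3 stuck-at-1, M4 stuck-at-1} — 4 in all.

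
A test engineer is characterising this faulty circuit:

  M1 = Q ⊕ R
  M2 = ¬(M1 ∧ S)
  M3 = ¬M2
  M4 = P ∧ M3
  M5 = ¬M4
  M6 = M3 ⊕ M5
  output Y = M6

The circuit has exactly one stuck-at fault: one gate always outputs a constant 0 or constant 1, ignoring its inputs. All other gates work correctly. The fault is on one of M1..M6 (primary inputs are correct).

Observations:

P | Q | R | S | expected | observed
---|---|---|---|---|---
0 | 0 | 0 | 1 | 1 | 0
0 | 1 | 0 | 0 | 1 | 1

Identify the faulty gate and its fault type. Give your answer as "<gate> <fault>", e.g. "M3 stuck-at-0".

Fault-free values for test 1 (P=0, Q=0, R=0, S=1): M1=0, M2=1, M3=0, M4=0, M5=1, M6=1, giving Y=1. Observed 0.
Test 1: faults giving observed 0 are {M1 stuck-at-1, M2 stuck-at-0, M3 stuck-at-1, M4 stuck-at-1, M5 stuck-at-0, M6 stuck-at-0}.
Test 2 (P=0, Q=1, R=0, S=0): fault-free M1=1, M2=1, M3=0, M4=0, M5=1, M6=1 → 1; observed 1. Eliminates M2 stuck-at-0, M3 stuck-at-1, M4 stuck-at-1, M5 stuck-at-0, M6 stuck-at-0.
Only M1 stuck-at-1 is consistent with every test.

M1 stuck-at-1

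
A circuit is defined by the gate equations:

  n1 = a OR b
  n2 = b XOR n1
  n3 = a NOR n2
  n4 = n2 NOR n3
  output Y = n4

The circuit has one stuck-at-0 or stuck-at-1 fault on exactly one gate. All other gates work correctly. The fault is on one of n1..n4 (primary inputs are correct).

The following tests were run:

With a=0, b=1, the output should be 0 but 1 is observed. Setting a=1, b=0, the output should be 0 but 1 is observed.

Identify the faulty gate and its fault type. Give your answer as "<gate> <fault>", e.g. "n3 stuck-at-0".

n4 stuck-at-1

Fault-free values for test 1 (a=0, b=1): n1=1, n2=0, n3=1, n4=0, giving Y=0. Observed 1.
Test 1: faults giving observed 1 are {n3 stuck-at-0, n4 stuck-at-1}.
Test 2 (a=1, b=0): fault-free n1=1, n2=1, n3=0, n4=0 → 0; observed 1. Eliminates n3 stuck-at-0.
Only n4 stuck-at-1 is consistent with every test.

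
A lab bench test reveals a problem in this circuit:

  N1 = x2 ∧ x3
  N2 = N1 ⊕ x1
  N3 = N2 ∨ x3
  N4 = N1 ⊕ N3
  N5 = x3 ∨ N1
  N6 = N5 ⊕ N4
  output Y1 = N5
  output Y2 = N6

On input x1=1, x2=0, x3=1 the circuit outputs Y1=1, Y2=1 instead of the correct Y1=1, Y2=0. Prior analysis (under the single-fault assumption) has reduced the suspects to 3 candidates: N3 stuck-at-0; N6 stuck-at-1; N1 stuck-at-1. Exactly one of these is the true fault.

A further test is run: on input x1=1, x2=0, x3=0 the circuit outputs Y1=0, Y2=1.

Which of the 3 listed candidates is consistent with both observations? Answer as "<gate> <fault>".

N6 stuck-at-1

Evaluate each candidate on input x1=1, x2=0, x3=0:
  N3 stuck-at-0: N1=0, N2=1, N3=0 [stuck-at-0], N4=0, N5=0, N6=0 → Y1=0, Y2=0 — eliminated
  N6 stuck-at-1: N1=0, N2=1, N3=1, N4=1, N5=0, N6=1 [stuck-at-1] → Y1=0, Y2=1 — matches
  N1 stuck-at-1: N1=1 [stuck-at-1], N2=0, N3=0, N4=1, N5=1, N6=0 → Y1=1, Y2=0 — eliminated
Only N6 stuck-at-1 reproduces the observed Y1=0, Y2=1.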